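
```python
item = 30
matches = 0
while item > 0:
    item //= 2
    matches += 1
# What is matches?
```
Trace:
  item=30
  item=30, matches=0
  item=15, matches=1
  item=7, matches=2
  item=3, matches=3
  item=1, matches=4
  item=0, matches=5

Final answer: 5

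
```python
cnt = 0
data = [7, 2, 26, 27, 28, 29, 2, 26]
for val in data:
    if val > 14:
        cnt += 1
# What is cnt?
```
Trace:
  cnt=0
  cnt=0, val=7
  cnt=0, val=2
  cnt=1, val=26
  cnt=2, val=27
  cnt=3, val=28
  cnt=4, val=29
  cnt=4, val=2
  cnt=5, val=26

Final answer: 5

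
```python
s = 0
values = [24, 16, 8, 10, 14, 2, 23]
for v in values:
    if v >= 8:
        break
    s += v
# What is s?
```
Trace:
  s=0
  s=0, v=24

Final answer: 0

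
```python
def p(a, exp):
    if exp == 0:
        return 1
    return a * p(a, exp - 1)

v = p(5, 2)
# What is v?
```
Call trace:
p(a=5, exp=2)
  p(a=5, exp=1)
    p(a=5, exp=0)
    -> return 1
  -> return 5
-> return 25

Final answer: 25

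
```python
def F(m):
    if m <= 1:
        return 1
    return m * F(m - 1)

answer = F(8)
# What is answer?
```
Call trace:
F(m=8)
  F(m=7)
    F(m=6)
      F(m=5)
        F(m=4)
          F(m=3)
            F(m=2)
              F(m=1)
              -> return 1
            -> return 2
          -> return 6
        -> return 24
      -> return 120
    -> return 720
  -> return 5040
-> return 40320

Final answer: 40320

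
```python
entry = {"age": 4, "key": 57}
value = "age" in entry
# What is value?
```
Trace:
  entry={'age': 4, 'key': 57}
  entry={'age': 4, 'key': 57}, value=True

Final answer: True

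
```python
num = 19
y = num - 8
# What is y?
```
Trace:
  num=19
  num=19, y=11

Final answer: 11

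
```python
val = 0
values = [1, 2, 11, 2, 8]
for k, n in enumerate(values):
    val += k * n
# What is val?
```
Trace:
  val=0
  val=0, k=0, n=1
  val=2, k=1, n=2
  val=24, k=2, n=11
  val=30, k=3, n=2
  val=62, k=4, n=8

Final answer: 62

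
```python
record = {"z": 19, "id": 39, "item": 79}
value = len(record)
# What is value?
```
Trace:
  record={'z': 19, 'id': 39, 'item': 79}
  record={'z': 19, 'id': 39, 'item': 79}, value=3

Final answer: 3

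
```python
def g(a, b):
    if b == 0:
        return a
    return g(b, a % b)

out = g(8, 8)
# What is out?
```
Call trace:
g(a=8, b=8)
  g(a=8, b=0)
  -> return 8
-> return 8

Final answer: 8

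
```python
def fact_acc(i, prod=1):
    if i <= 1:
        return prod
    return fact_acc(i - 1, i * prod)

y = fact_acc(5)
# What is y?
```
Call trace:
fact_acc(i=5, prod=1)
  fact_acc(i=4, prod=5)
    fact_acc(i=3, prod=20)
      fact_acc(i=2, prod=60)
        fact_acc(i=1, prod=120)
        -> return 120
      -> return 120
    -> return 120
  -> return 120
-> return 120

Final answer: 120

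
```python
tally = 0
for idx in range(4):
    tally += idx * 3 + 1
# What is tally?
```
Trace:
  tally=0
  tally=1, idx=0
  tally=5, idx=1
  tally=12, idx=2
  tally=22, idx=3

Final answer: 22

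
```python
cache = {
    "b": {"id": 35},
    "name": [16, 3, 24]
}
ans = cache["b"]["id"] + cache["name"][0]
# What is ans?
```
Trace:
  cache={'b': {'id': 35}, 'name': [16, 3, 24]}
  cache={'b': {'id': 35}, 'name': [16, 3, 24]}, ans=51

Final answer: 51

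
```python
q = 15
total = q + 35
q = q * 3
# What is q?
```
Trace:
  q=15
  q=15, total=50
  q=45, total=50

Final answer: 45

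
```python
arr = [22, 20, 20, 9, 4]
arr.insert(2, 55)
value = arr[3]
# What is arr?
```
Trace:
  arr=[22, 20, 20, 9, 4]
  arr=[22, 20, 55, 20, 9, 4]
  arr=[22, 20, 55, 20, 9, 4], value=20

Final answer: [22, 20, 55, 20, 9, 4]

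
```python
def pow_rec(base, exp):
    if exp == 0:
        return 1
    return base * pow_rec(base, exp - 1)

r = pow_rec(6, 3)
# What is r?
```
Call trace:
pow_rec(base=6, exp=3)
  pow_rec(base=6, exp=2)
    pow_rec(base=6, exp=1)
      pow_rec(base=6, exp=0)
      -> return 1
    -> return 6
  -> return 36
-> return 216

Final answer: 216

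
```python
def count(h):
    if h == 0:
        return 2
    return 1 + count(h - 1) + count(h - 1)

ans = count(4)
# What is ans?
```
Call trace (a repeated sub-call is expanded the first time; later identical calls just restate its return value):
count(h=4)
  count(h=3)
    count(h=2)
      count(h=1)
        count(h=0)
        -> return 2
        count(h=0)
        -> return 2
      -> return 5
      count(h=1) -> return 5  (same call as traced above)
    -> return 11
    count(h=2) -> return 11  (same call as traced above)
  -> return 23
  count(h=3) -> return 23  (same call as traced above)
-> return 47

Final answer: 47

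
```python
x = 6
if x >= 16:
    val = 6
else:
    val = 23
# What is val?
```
Trace:
  x=6
  x=6, val=23

Final answer: 23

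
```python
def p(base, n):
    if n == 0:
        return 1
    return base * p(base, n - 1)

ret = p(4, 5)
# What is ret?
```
Call trace:
p(base=4, n=5)
  p(base=4, n=4)
    p(base=4, n=3)
      p(base=4, n=2)
        p(base=4, n=1)
          p(base=4, n=0)
          -> return 1
        -> return 4
      -> return 16
    -> return 64
  -> return 256
-> return 1024

Final answer: 1024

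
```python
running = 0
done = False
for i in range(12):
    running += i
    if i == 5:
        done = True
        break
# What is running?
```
Trace:
  running=0
  running=0, done=False
  running=0, done=False, i=0
  running=1, done=False, i=1
  running=3, done=False, i=2
  running=6, done=False, i=3
  running=10, done=False, i=4
  running=15, done=True, i=5

Final answer: 15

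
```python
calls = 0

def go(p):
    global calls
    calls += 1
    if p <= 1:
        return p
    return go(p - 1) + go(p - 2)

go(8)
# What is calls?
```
Call trace (a repeated sub-call is expanded the first time; later identical calls just restate its return value):
go(p=8)
  go(p=7)
    go(p=6)
      go(p=5)
        go(p=4)
          go(p=3)
            go(p=2)
              go(p=1)
              -> return 1
              go(p=0)
              -> return 0
            -> return 1
            go(p=1)
            -> return 1
          -> return 2
          go(p=2) -> return 1  (same call as traced above)
        -> return 3
        go(p=3) -> return 2  (same call as traced above)
      -> return 5
      go(p=4) -> return 3  (same call as traced above)
    -> return 8
    go(p=5) -> return 5  (same call as traced above)
  -> return 13
  go(p=6) -> return 8  (same call as traced above)
-> return 21

calls is incremented once per call, so count the calls in each subtree. Let C(p) = number of calls made by go(p).
C(0) = C(1) = 1 (base case, no recursion); C(p) = 1 + C(p - 1) + C(p - 2) otherwise.
C(2) = 1 + C(1) + C(0) = 1 + 1 + 1 = 3
C(3) = 1 + C(2) + C(1) = 1 + 3 + 1 = 5
C(4) = 1 + C(3) + C(2) = 1 + 5 + 3 = 9
C(5) = 1 + C(4) + C(3) = 1 + 9 + 5 = 15
C(6) = 1 + C(5) + C(4) = 1 + 15 + 9 = 25
C(7) = 1 + C(6) + C(5) = 1 + 25 + 15 = 41
C(8) = 1 + C(7) + C(6) = 1 + 41 + 25 = 67
calls = C(8) = 67

Final answer: 67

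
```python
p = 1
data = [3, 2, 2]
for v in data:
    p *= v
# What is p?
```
Trace:
  p=1
  p=3, v=3
  p=6, v=2
  p=12, v=2

Final answer: 12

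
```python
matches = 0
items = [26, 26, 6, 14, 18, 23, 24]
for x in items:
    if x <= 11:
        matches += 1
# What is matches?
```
Trace:
  matches=0
  matches=0, x=26
  matches=0, x=26
  matches=1, x=6
  matches=1, x=14
  matches=1, x=18
  matches=1, x=23
  matches=1, x=24

Final answer: 1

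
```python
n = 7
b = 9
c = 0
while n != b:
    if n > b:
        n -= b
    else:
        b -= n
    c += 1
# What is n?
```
Trace:
  n=7
  n=7, b=9
  n=7, b=9, c=0
  n=7, b=2, c=1
  n=5, b=2, c=2
  n=3, b=2, c=3
  n=1, b=2, c=4
  n=1, b=1, c=5

Final answer: 1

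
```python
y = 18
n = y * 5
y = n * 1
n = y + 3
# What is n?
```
Trace:
  y=18
  y=18, n=90
  y=90, n=90
  y=90, n=93

Final answer: 93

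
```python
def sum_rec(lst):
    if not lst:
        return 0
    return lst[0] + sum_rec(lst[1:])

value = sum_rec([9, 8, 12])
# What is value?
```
Call trace:
sum_rec(lst=[9, 8, 12])
  sum_rec(lst=[8, 12])
    sum_rec(lst=[12])
      sum_rec(lst=[])
      -> return 0
    -> return 12
  -> return 20
-> return 29

Final answer: 29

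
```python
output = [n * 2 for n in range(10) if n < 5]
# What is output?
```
Trace:
  n=0
  n=1
  n=2
  n=3
  n=4
  n=5
  n=6
  n=7
  n=8
  n=9
  output=[0, 2, 4, 6, 8]

Final answer: [0, 2, 4, 6, 8]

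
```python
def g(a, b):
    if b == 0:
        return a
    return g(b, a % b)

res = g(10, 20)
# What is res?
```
Call trace:
g(a=10, b=20)
  g(a=20, b=10)
    g(a=10, b=0)
    -> return 10
  -> return 10
-> return 10

Final answer: 10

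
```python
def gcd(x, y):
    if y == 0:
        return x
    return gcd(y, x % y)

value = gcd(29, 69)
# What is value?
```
Call trace:
gcd(x=29, y=69)
  gcd(x=69, y=29)
    gcd(x=29, y=11)
      gcd(x=11, y=7)
        gcd(x=7, y=4)
          gcd(x=4, y=3)
            gcd(x=3, y=1)
              gcd(x=1, y=0)
              -> return 1
            -> return 1
          -> return 1
        -> return 1
      -> return 1
    -> return 1
  -> return 1
-> return 1

Final answer: 1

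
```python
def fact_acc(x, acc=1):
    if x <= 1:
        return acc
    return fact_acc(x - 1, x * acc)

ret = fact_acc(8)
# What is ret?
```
Call trace:
fact_acc(x=8, acc=1)
  fact_acc(x=7, acc=8)
    fact_acc(x=6, acc=56)
      fact_acc(x=5, acc=336)
        fact_acc(x=4, acc=1680)
          fact_acc(x=3, acc=6720)
            fact_acc(x=2, acc=20160)
              fact_acc(x=1, acc=40320)
              -> return 40320
            -> return 40320
          -> return 40320
        -> return 40320
      -> return 40320
    -> return 40320
  -> return 40320
-> return 40320

Final answer: 40320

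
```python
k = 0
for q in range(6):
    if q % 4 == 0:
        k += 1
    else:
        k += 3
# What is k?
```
Trace:
  k=0
  k=1, q=0
  k=4, q=1
  k=7, q=2
  k=10, q=3
  k=11, q=4
  k=14, q=5

Final answer: 14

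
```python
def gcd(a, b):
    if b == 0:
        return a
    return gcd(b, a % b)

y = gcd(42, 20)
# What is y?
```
Call trace:
gcd(a=42, b=20)
  gcd(a=20, b=2)
    gcd(a=2, b=0)
    -> return 2
  -> return 2
-> return 2

Final answer: 2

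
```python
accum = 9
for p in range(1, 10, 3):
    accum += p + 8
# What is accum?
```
Trace:
  accum=9
  accum=18, p=1
  accum=30, p=4
  accum=45, p=7

Final answer: 45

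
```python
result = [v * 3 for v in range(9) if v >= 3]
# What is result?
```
Trace:
  v=0
  v=1
  v=2
  v=3
  v=4
  v=5
  v=6
  v=7
  v=8
  result=[9, 12, 15, 18, 21, 24]

Final answer: [9, 12, 15, 18, 21, 24]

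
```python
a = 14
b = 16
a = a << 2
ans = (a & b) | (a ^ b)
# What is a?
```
Trace:
  a=14
  a=14, b=16
  a=56, b=16
  a=56, b=16, ans=56

Final answer: 56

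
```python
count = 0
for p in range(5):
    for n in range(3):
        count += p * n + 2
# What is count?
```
Trace:
  count=0
  count=2, p=0, n=0
  count=4, p=0, n=1
  count=6, p=0, n=2
  count=8, p=1, n=0
  count=11, p=1, n=1
  count=15, p=1, n=2
  count=17, p=2, n=0
  count=21, p=2, n=1
  count=27, p=2, n=2
  count=29, p=3, n=0
  count=34, p=3, n=1
  count=42, p=3, n=2
  count=44, p=4, n=0
  count=50, p=4, n=1
  count=60, p=4, n=2

Final answer: 60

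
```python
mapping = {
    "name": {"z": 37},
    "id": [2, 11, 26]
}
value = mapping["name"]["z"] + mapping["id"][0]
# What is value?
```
Trace:
  mapping={'name': {'z': 37}, 'id': [2, 11, 26]}
  mapping={'name': {'z': 37}, 'id': [2, 11, 26]}, value=39

Final answer: 39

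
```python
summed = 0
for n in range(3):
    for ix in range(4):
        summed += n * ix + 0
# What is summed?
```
Trace:
  summed=0
  summed=0, n=0, ix=0
  summed=0, n=0, ix=1
  summed=0, n=0, ix=2
  summed=0, n=0, ix=3
  summed=0, n=1, ix=0
  summed=1, n=1, ix=1
  summed=3, n=1, ix=2
  summed=6, n=1, ix=3
  summed=6, n=2, ix=0
  summed=8, n=2, ix=1
  summed=12, n=2, ix=2
  summed=18, n=2, ix=3

Final answer: 18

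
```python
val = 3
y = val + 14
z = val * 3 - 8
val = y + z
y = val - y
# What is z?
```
Trace:
  val=3
  val=3, y=17
  val=3, y=17, z=1
  val=18, y=17, z=1
  val=18, y=1, z=1

Final answer: 1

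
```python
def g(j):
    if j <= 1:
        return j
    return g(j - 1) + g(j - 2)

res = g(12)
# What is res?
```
Call trace (a repeated sub-call is expanded the first time; later identical calls just restate its return value):
g(j=12)
  g(j=11)
    g(j=10)
      g(j=9)
        g(j=8)
          g(j=7)
            g(j=6)
              g(j=5)
                g(j=4)
                  g(j=3)
                    g(j=2)
                      g(j=1)
                      -> return 1
                      g(j=0)
                      -> return 0
                    -> return 1
                    g(j=1)
                    -> return 1
                  -> return 2
                  g(j=2) -> return 1  (same call as traced above)
                -> return 3
                g(j=3) -> return 2  (same call as traced above)
              -> return 5
              g(j=4) -> return 3  (same call as traced above)
            -> return 8
            g(j=5) -> return 5  (same call as traced above)
          -> return 13
          g(j=6) -> return 8  (same call as traced above)
        -> return 21
        g(j=7) -> return 13  (same call as traced above)
      -> return 34
      g(j=8) -> return 21  (same call as traced above)
    -> return 55
    g(j=9) -> return 34  (same call as traced above)
  -> return 89
  g(j=10) -> return 55  (same call as traced above)
-> return 144

Final answer: 144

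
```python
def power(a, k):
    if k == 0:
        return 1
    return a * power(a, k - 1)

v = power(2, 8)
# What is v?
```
Call trace:
power(a=2, k=8)
  power(a=2, k=7)
    power(a=2, k=6)
      power(a=2, k=5)
        power(a=2, k=4)
          power(a=2, k=3)
            power(a=2, k=2)
              power(a=2, k=1)
                power(a=2, k=0)
                -> return 1
              -> return 2
            -> return 4
          -> return 8
        -> return 16
      -> return 32
    -> return 64
  -> return 128
-> return 256

Final answer: 256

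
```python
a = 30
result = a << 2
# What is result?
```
Trace:
  a=30
  a=30, result=120

Final answer: 120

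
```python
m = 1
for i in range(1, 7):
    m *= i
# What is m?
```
Trace:
  m=1
  m=1, i=1
  m=2, i=2
  m=6, i=3
  m=24, i=4
  m=120, i=5
  m=720, i=6

Final answer: 720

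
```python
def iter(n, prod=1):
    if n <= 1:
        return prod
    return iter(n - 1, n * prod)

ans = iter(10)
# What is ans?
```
Call trace:
iter(n=10, prod=1)
  iter(n=9, prod=10)
    iter(n=8, prod=90)
      iter(n=7, prod=720)
        iter(n=6, prod=5040)
          iter(n=5, prod=30240)
            iter(n=4, prod=151200)
              iter(n=3, prod=604800)
                iter(n=2, prod=1814400)
                  iter(n=1, prod=3628800)
                  -> return 3628800
                -> return 3628800
              -> return 3628800
            -> return 3628800
          -> return 3628800
        -> return 3628800
      -> return 3628800
    -> return 3628800
  -> return 3628800
-> return 3628800

Final answer: 3628800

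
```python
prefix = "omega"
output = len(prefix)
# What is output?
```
Trace:
  prefix='omega'
  prefix='omega', output=5

Final answer: 5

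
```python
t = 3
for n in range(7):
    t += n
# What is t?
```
Trace:
  t=3
  t=3, n=0
  t=4, n=1
  t=6, n=2
  t=9, n=3
  t=13, n=4
  t=18, n=5
  t=24, n=6

Final answer: 24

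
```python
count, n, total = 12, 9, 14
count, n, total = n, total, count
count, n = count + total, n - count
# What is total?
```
Trace:
  count=12, n=9, total=14
  count=9, n=14, total=12
  count=21, n=5, total=12

Final answer: 12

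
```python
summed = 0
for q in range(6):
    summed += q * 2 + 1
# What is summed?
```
Trace:
  summed=0
  summed=1, q=0
  summed=4, q=1
  summed=9, q=2
  summed=16, q=3
  summed=25, q=4
  summed=36, q=5

Final answer: 36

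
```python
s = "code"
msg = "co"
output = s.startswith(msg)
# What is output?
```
Trace:
  s='code'
  s='code', msg='co'
  s='code', msg='co', output=True

Final answer: True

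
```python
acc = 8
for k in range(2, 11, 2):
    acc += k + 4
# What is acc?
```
Trace:
  acc=8
  acc=14, k=2
  acc=22, k=4
  acc=32, k=6
  acc=44, k=8
  acc=58, k=10

Final answer: 58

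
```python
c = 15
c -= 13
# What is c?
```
Trace:
  c=15
  c=2

Final answer: 2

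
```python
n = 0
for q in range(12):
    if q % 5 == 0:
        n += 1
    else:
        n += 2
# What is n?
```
Trace:
  n=0
  n=1, q=0
  n=3, q=1
  n=5, q=2
  n=7, q=3
  n=9, q=4
  n=10, q=5
  n=12, q=6
  n=14, q=7
  n=16, q=8
  n=18, q=9
  n=19, q=10
  n=21, q=11

Final answer: 21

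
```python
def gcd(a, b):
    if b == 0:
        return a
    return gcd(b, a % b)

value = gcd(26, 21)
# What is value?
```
Call trace:
gcd(a=26, b=21)
  gcd(a=21, b=5)
    gcd(a=5, b=1)
      gcd(a=1, b=0)
      -> return 1
    -> return 1
  -> return 1
-> return 1

Final answer: 1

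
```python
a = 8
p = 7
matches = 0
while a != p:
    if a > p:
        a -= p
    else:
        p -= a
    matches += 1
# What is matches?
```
Trace:
  a=8
  a=8, p=7
  a=8, p=7, matches=0
  a=1, p=7, matches=1
  a=1, p=6, matches=2
  a=1, p=5, matches=3
  a=1, p=4, matches=4
  a=1, p=3, matches=5
  a=1, p=2, matches=6
  a=1, p=1, matches=7

Final answer: 7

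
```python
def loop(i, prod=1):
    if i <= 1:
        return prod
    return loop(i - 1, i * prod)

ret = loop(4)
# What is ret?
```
Call trace:
loop(i=4, prod=1)
  loop(i=3, prod=4)
    loop(i=2, prod=12)
      loop(i=1, prod=24)
      -> return 24
    -> return 24
  -> return 24
-> return 24

Final answer: 24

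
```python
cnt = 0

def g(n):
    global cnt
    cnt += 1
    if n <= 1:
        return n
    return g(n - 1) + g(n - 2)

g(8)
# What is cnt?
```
Call trace (a repeated sub-call is expanded the first time; later identical calls just restate its return value):
g(n=8)
  g(n=7)
    g(n=6)
      g(n=5)
        g(n=4)
          g(n=3)
            g(n=2)
              g(n=1)
              -> return 1
              g(n=0)
              -> return 0
            -> return 1
            g(n=1)
            -> return 1
          -> return 2
          g(n=2) -> return 1  (same call as traced above)
        -> return 3
        g(n=3) -> return 2  (same call as traced above)
      -> return 5
      g(n=4) -> return 3  (same call as traced above)
    -> return 8
    g(n=5) -> return 5  (same call as traced above)
  -> return 13
  g(n=6) -> return 8  (same call as traced above)
-> return 21

cnt is incremented once per call, so count the calls in each subtree. Let C(n) = number of calls made by g(n).
C(0) = C(1) = 1 (base case, no recursion); C(n) = 1 + C(n - 1) + C(n - 2) otherwise.
C(2) = 1 + C(1) + C(0) = 1 + 1 + 1 = 3
C(3) = 1 + C(2) + C(1) = 1 + 3 + 1 = 5
C(4) = 1 + C(3) + C(2) = 1 + 5 + 3 = 9
C(5) = 1 + C(4) + C(3) = 1 + 9 + 5 = 15
C(6) = 1 + C(5) + C(4) = 1 + 15 + 9 = 25
C(7) = 1 + C(6) + C(5) = 1 + 25 + 15 = 41
C(8) = 1 + C(7) + C(6) = 1 + 41 + 25 = 67
cnt = C(8) = 67

Final answer: 67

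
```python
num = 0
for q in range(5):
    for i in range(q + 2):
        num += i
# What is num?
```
Trace:
  num=0
  num=0, q=0, i=0
  num=1, q=0, i=1
  num=1, q=1, i=0
  num=2, q=1, i=1
  num=4, q=1, i=2
  num=4, q=2, i=0
  num=5, q=2, i=1
  num=7, q=2, i=2
  num=10, q=2, i=3
  num=10, q=3, i=0
  num=11, q=3, i=1
  num=13, q=3, i=2
  num=16, q=3, i=3
  num=20, q=3, i=4
  num=20, q=4, i=0
  num=21, q=4, i=1
  num=23, q=4, i=2
  num=26, q=4, i=3
  num=30, q=4, i=4
  num=35, q=4, i=5

Final answer: 35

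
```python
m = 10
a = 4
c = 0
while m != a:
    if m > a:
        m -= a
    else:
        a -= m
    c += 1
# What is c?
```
Trace:
  m=10
  m=10, a=4
  m=10, a=4, c=0
  m=6, a=4, c=1
  m=2, a=4, c=2
  m=2, a=2, c=3

Final answer: 3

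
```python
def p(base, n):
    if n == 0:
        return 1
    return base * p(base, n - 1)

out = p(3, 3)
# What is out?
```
Call trace:
p(base=3, n=3)
  p(base=3, n=2)
    p(base=3, n=1)
      p(base=3, n=0)
      -> return 1
    -> return 3
  -> return 9
-> return 27

Final answer: 27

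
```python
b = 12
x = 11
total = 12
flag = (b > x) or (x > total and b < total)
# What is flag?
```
Trace:
  b=12
  b=12, x=11
  b=12, x=11, total=12
  b=12, x=11, total=12, flag=True

Final answer: True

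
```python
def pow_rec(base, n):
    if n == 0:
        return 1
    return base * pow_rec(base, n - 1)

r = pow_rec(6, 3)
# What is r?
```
Call trace:
pow_rec(base=6, n=3)
  pow_rec(base=6, n=2)
    pow_rec(base=6, n=1)
      pow_rec(base=6, n=0)
      -> return 1
    -> return 6
  -> return 36
-> return 216

Final answer: 216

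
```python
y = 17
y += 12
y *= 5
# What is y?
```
Trace:
  y=17
  y=29
  y=145

Final answer: 145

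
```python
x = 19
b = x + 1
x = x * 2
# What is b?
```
Trace:
  x=19
  x=19, b=20
  x=38, b=20

Final answer: 20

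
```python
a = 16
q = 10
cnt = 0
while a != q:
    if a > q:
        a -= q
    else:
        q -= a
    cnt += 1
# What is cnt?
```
Trace:
  a=16
  a=16, q=10
  a=16, q=10, cnt=0
  a=6, q=10, cnt=1
  a=6, q=4, cnt=2
  a=2, q=4, cnt=3
  a=2, q=2, cnt=4

Final answer: 4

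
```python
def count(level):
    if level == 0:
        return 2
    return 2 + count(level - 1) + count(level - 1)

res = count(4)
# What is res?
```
Call trace (a repeated sub-call is expanded the first time; later identical calls just restate its return value):
count(level=4)
  count(level=3)
    count(level=2)
      count(level=1)
        count(level=0)
        -> return 2
        count(level=0)
        -> return 2
      -> return 6
      count(level=1) -> return 6  (same call as traced above)
    -> return 14
    count(level=2) -> return 14  (same call as traced above)
  -> return 30
  count(level=3) -> return 30  (same call as traced above)
-> return 62

Final answer: 62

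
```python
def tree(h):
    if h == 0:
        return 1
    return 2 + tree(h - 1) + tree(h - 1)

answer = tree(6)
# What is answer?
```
Call trace (a repeated sub-call is expanded the first time; later identical calls just restate its return value):
tree(h=6)
  tree(h=5)
    tree(h=4)
      tree(h=3)
        tree(h=2)
          tree(h=1)
            tree(h=0)
            -> return 1
            tree(h=0)
            -> return 1
          -> return 4
          tree(h=1) -> return 4  (same call as traced above)
        -> return 10
        tree(h=2) -> return 10  (same call as traced above)
      -> return 22
      tree(h=3) -> return 22  (same call as traced above)
    -> return 46
    tree(h=4) -> return 46  (same call as traced above)
  -> return 94
  tree(h=5) -> return 94  (same call as traced above)
-> return 190

Final answer: 190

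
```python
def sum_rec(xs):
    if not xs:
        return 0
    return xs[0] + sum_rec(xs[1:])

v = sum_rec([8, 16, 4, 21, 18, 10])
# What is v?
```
Call trace:
sum_rec(xs=[8, 16, 4, 21, 18, 10])
  sum_rec(xs=[16, 4, 21, 18, 10])
    sum_rec(xs=[4, 21, 18, 10])
      sum_rec(xs=[21, 18, 10])
        sum_rec(xs=[18, 10])
          sum_rec(xs=[10])
            sum_rec(xs=[])
            -> return 0
          -> return 10
        -> return 28
      -> return 49
    -> return 53
  -> return 69
-> return 77

Final answer: 77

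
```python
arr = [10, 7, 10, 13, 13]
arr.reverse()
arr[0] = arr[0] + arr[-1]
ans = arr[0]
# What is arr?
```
Trace:
  arr=[10, 7, 10, 13, 13]
  arr=[13, 13, 10, 7, 10]
  arr=[23, 13, 10, 7, 10]
  arr=[23, 13, 10, 7, 10], ans=23

Final answer: [23, 13, 10, 7, 10]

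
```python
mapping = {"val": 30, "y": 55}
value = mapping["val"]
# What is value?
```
Trace:
  mapping={'val': 30, 'y': 55}
  mapping={'val': 30, 'y': 55}, value=30

Final answer: 30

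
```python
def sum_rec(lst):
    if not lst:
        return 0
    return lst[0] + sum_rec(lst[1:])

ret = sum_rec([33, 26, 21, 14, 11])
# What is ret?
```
Call trace:
sum_rec(lst=[33, 26, 21, 14, 11])
  sum_rec(lst=[26, 21, 14, 11])
    sum_rec(lst=[21, 14, 11])
      sum_rec(lst=[14, 11])
        sum_rec(lst=[11])
          sum_rec(lst=[])
          -> return 0
        -> return 11
      -> return 25
    -> return 46
  -> return 72
-> return 105

Final answer: 105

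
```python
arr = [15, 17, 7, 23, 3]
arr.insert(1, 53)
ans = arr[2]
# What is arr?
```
Trace:
  arr=[15, 17, 7, 23, 3]
  arr=[15, 53, 17, 7, 23, 3]
  arr=[15, 53, 17, 7, 23, 3], ans=17

Final answer: [15, 53, 17, 7, 23, 3]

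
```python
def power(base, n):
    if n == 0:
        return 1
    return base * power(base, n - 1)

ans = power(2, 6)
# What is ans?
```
Call trace:
power(base=2, n=6)
  power(base=2, n=5)
    power(base=2, n=4)
      power(base=2, n=3)
        power(base=2, n=2)
          power(base=2, n=1)
            power(base=2, n=0)
            -> return 1
          -> return 2
        -> return 4
      -> return 8
    -> return 16
  -> return 32
-> return 64

Final answer: 64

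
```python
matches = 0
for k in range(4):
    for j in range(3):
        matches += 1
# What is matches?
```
Trace:
  matches=0
  matches=1, k=0, j=0
  matches=2, k=0, j=1
  matches=3, k=0, j=2
  matches=4, k=1, j=0
  matches=5, k=1, j=1
  matches=6, k=1, j=2
  matches=7, k=2, j=0
  matches=8, k=2, j=1
  matches=9, k=2, j=2
  matches=10, k=3, j=0
  matches=11, k=3, j=1
  matches=12, k=3, j=2

Final answer: 12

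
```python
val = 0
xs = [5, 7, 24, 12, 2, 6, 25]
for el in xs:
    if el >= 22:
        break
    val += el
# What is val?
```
Trace:
  val=0
  val=5, el=5
  val=12, el=7
  val=12, el=24

Final answer: 12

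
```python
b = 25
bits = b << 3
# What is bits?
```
Trace:
  b=25
  b=25, bits=200

Final answer: 200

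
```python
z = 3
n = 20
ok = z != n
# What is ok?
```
Trace:
  z=3
  z=3, n=20
  z=3, n=20, ok=True

Final answer: True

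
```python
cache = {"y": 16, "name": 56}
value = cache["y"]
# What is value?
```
Trace:
  cache={'y': 16, 'name': 56}
  cache={'y': 16, 'name': 56}, value=16

Final answer: 16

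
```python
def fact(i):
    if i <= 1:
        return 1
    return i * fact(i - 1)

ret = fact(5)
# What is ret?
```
Call trace:
fact(i=5)
  fact(i=4)
    fact(i=3)
      fact(i=2)
        fact(i=1)
        -> return 1
      -> return 2
    -> return 6
  -> return 24
-> return 120

Final answer: 120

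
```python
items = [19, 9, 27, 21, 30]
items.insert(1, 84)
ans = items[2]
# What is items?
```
Trace:
  items=[19, 9, 27, 21, 30]
  items=[19, 84, 9, 27, 21, 30]
  items=[19, 84, 9, 27, 21, 30], ans=9

Final answer: [19, 84, 9, 27, 21, 30]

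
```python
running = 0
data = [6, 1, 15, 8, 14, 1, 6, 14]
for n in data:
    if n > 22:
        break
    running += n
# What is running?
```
Trace:
  running=0
  running=6, n=6
  running=7, n=1
  running=22, n=15
  running=30, n=8
  running=44, n=14
  running=45, n=1
  running=51, n=6
  running=65, n=14

Final answer: 65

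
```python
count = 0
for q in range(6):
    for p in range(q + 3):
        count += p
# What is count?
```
Trace:
  count=0
  count=0, q=0, p=0
  count=1, q=0, p=1
  count=3, q=0, p=2
  count=3, q=1, p=0
  count=4, q=1, p=1
  count=6, q=1, p=2
  count=9, q=1, p=3
  count=9, q=2, p=0
  count=10, q=2, p=1
  count=12, q=2, p=2
  count=15, q=2, p=3
  count=19, q=2, p=4
  count=19, q=3, p=0
  count=20, q=3, p=1
  count=22, q=3, p=2
  count=25, q=3, p=3
  count=29, q=3, p=4
  count=34, q=3, p=5
  count=34, q=4, p=0
  count=35, q=4, p=1
  count=37, q=4, p=2
  count=40, q=4, p=3
  count=44, q=4, p=4
  count=49, q=4, p=5
  count=55, q=4, p=6
  count=55, q=5, p=0
  count=56, q=5, p=1
  count=58, q=5, p=2
  count=61, q=5, p=3
  count=65, q=5, p=4
  count=70, q=5, p=5
  count=76, q=5, p=6
  count=83, q=5, p=7

Final answer: 83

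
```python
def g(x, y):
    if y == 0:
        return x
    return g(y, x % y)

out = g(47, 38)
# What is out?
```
Call trace:
g(x=47, y=38)
  g(x=38, y=9)
    g(x=9, y=2)
      g(x=2, y=1)
        g(x=1, y=0)
        -> return 1
      -> return 1
    -> return 1
  -> return 1
-> return 1

Final answer: 1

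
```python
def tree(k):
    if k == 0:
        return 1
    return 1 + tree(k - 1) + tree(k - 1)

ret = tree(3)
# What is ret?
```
Call trace (a repeated sub-call is expanded the first time; later identical calls just restate its return value):
tree(k=3)
  tree(k=2)
    tree(k=1)
      tree(k=0)
      -> return 1
      tree(k=0)
      -> return 1
    -> return 3
    tree(k=1) -> return 3  (same call as traced above)
  -> return 7
  tree(k=2) -> return 7  (same call as traced above)
-> return 15

Final answer: 15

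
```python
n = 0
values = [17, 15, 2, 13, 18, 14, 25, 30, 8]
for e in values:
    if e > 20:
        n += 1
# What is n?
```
Trace:
  n=0
  n=0, e=17
  n=0, e=15
  n=0, e=2
  n=0, e=13
  n=0, e=18
  n=0, e=14
  n=1, e=25
  n=2, e=30
  n=2, e=8

Final answer: 2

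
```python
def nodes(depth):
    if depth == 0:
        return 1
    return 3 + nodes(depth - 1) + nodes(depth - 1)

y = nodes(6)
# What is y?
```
Call trace (a repeated sub-call is expanded the first time; later identical calls just restate its return value):
nodes(depth=6)
  nodes(depth=5)
    nodes(depth=4)
      nodes(depth=3)
        nodes(depth=2)
          nodes(depth=1)
            nodes(depth=0)
            -> return 1
            nodes(depth=0)
            -> return 1
          -> return 5
          nodes(depth=1) -> return 5  (same call as traced above)
        -> return 13
        nodes(depth=2) -> return 13  (same call as traced above)
      -> return 29
      nodes(depth=3) -> return 29  (same call as traced above)
    -> return 61
    nodes(depth=4) -> return 61  (same call as traced above)
  -> return 125
  nodes(depth=5) -> return 125  (same call as traced above)
-> return 253

Final answer: 253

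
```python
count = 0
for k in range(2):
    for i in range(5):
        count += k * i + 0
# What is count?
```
Trace:
  count=0
  count=0, k=0, i=0
  count=0, k=0, i=1
  count=0, k=0, i=2
  count=0, k=0, i=3
  count=0, k=0, i=4
  count=0, k=1, i=0
  count=1, k=1, i=1
  count=3, k=1, i=2
  count=6, k=1, i=3
  count=10, k=1, i=4

Final answer: 10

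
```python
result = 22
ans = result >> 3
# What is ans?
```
Trace:
  result=22
  result=22, ans=2

Final answer: 2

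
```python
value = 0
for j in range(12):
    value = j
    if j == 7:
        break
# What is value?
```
Trace:
  value=0
  value=0, j=0
  value=1, j=1
  value=2, j=2
  value=3, j=3
  value=4, j=4
  value=5, j=5
  value=6, j=6
  value=7, j=7

Final answer: 7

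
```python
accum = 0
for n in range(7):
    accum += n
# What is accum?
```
Trace:
  accum=0
  accum=0, n=0
  accum=1, n=1
  accum=3, n=2
  accum=6, n=3
  accum=10, n=4
  accum=15, n=5
  accum=21, n=6

Final answer: 21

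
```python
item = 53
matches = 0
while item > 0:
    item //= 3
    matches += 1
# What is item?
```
Trace:
  item=53
  item=53, matches=0
  item=17, matches=1
  item=5, matches=2
  item=1, matches=3
  item=0, matches=4

Final answer: 0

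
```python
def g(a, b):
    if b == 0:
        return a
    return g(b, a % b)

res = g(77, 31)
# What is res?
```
Call trace:
g(a=77, b=31)
  g(a=31, b=15)
    g(a=15, b=1)
      g(a=1, b=0)
      -> return 1
    -> return 1
  -> return 1
-> return 1

Final answer: 1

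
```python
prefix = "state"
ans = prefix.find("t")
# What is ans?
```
Trace:
  prefix='state'
  prefix='state', ans=1

Final answer: 1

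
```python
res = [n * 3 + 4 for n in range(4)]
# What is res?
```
Trace:
  n=0
  n=1
  n=2
  n=3
  res=[4, 7, 10, 13]

Final answer: [4, 7, 10, 13]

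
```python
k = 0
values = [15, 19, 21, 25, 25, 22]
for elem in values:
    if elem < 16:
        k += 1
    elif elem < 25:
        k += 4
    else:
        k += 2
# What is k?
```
Trace:
  k=0
  k=1, elem=15
  k=5, elem=19
  k=9, elem=21
  k=11, elem=25
  k=13, elem=25
  k=17, elem=22

Final answer: 17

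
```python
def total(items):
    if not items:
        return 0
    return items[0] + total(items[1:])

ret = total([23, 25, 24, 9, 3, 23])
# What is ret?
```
Call trace:
total(items=[23, 25, 24, 9, 3, 23])
  total(items=[25, 24, 9, 3, 23])
    total(items=[24, 9, 3, 23])
      total(items=[9, 3, 23])
        total(items=[3, 23])
          total(items=[23])
            total(items=[])
            -> return 0
          -> return 23
        -> return 26
      -> return 35
    -> return 59
  -> return 84
-> return 107

Final answer: 107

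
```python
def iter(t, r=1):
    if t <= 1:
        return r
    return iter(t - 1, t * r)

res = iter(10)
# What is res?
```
Call trace:
iter(t=10, r=1)
  iter(t=9, r=10)
    iter(t=8, r=90)
      iter(t=7, r=720)
        iter(t=6, r=5040)
          iter(t=5, r=30240)
            iter(t=4, r=151200)
              iter(t=3, r=604800)
                iter(t=2, r=1814400)
                  iter(t=1, r=3628800)
                  -> return 3628800
                -> return 3628800
              -> return 3628800
            -> return 3628800
          -> return 3628800
        -> return 3628800
      -> return 3628800
    -> return 3628800
  -> return 3628800
-> return 3628800

Final answer: 3628800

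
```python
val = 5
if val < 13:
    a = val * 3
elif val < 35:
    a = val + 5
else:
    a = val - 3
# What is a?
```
Trace:
  val=5
  val=5, a=15

Final answer: 15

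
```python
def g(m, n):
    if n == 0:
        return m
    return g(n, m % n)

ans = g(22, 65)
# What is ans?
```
Call trace:
g(m=22, n=65)
  g(m=65, n=22)
    g(m=22, n=21)
      g(m=21, n=1)
        g(m=1, n=0)
        -> return 1
      -> return 1
    -> return 1
  -> return 1
-> return 1

Final answer: 1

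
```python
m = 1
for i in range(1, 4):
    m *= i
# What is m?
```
Trace:
  m=1
  m=1, i=1
  m=2, i=2
  m=6, i=3

Final answer: 6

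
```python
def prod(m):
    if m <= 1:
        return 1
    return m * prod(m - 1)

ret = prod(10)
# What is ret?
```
Call trace:
prod(m=10)
  prod(m=9)
    prod(m=8)
      prod(m=7)
        prod(m=6)
          prod(m=5)
            prod(m=4)
              prod(m=3)
                prod(m=2)
                  prod(m=1)
                  -> return 1
                -> return 2
              -> return 6
            -> return 24
          -> return 120
        -> return 720
      -> return 5040
    -> return 40320
  -> return 362880
-> return 3628800

Final answer: 3628800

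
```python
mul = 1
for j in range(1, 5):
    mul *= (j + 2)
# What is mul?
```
Trace:
  mul=1
  mul=3, j=1
  mul=12, j=2
  mul=60, j=3
  mul=360, j=4

Final answer: 360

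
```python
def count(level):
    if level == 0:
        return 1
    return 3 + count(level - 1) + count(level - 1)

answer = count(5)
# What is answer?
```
Call trace (a repeated sub-call is expanded the first time; later identical calls just restate its return value):
count(level=5)
  count(level=4)
    count(level=3)
      count(level=2)
        count(level=1)
          count(level=0)
          -> return 1
          count(level=0)
          -> return 1
        -> return 5
        count(level=1) -> return 5  (same call as traced above)
      -> return 13
      count(level=2) -> return 13  (same call as traced above)
    -> return 29
    count(level=3) -> return 29  (same call as traced above)
  -> return 61
  count(level=4) -> return 61  (same call as traced above)
-> return 125

Final answer: 125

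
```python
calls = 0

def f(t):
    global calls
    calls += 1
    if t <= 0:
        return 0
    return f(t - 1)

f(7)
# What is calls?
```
Call trace:
f(t=7)
  f(t=6)
    f(t=5)
      f(t=4)
        f(t=3)
          f(t=2)
            f(t=1)
              f(t=0)
              -> return 0
            -> return 0
          -> return 0
        -> return 0
      -> return 0
    -> return 0
  -> return 0
-> return 0

calls is incremented once per call. f is entered once for each t = 7, 6, 5, 4, 3, 2, 1, 0 (the t <= 0 call returns without recursing), i.e. 7 + 1 calls.
calls = 8

Final answer: 8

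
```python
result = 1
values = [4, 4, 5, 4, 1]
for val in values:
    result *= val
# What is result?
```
Trace:
  result=1
  result=4, val=4
  result=16, val=4
  result=80, val=5
  result=320, val=4
  result=320, val=1

Final answer: 320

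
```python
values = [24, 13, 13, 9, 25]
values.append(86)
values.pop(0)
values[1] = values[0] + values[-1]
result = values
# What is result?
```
Trace:
  values=[24, 13, 13, 9, 25]
  values=[24, 13, 13, 9, 25, 86]
  values=[13, 13, 9, 25, 86]
  values=[13, 99, 9, 25, 86]
  values=[13, 99, 9, 25, 86], result=[13, 99, 9, 25, 86]

Final answer: [13, 99, 9, 25, 86]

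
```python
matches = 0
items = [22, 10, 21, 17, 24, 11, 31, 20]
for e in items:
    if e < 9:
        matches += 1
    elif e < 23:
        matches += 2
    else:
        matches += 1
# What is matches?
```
Trace:
  matches=0
  matches=2, e=22
  matches=4, e=10
  matches=6, e=21
  matches=8, e=17
  matches=9, e=24
  matches=11, e=11
  matches=12, e=31
  matches=14, e=20

Final answer: 14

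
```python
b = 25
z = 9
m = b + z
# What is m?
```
Trace:
  b=25
  b=25, z=9
  b=25, z=9, m=34

Final answer: 34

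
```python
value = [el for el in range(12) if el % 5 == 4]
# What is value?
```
Trace:
  el=0
  el=1
  el=2
  el=3
  el=4
  el=5
  el=6
  el=7
  el=8
  el=9
  el=10
  el=11
  value=[4, 9]

Final answer: [4, 9]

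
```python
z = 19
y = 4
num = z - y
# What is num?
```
Trace:
  z=19
  z=19, y=4
  z=19, y=4, num=15

Final answer: 15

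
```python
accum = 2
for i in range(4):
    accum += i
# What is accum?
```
Trace:
  accum=2
  accum=2, i=0
  accum=3, i=1
  accum=5, i=2
  accum=8, i=3

Final answer: 8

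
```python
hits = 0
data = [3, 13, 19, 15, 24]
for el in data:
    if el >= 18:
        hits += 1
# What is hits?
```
Trace:
  hits=0
  hits=0, el=3
  hits=0, el=13
  hits=1, el=19
  hits=1, el=15
  hits=2, el=24

Final answer: 2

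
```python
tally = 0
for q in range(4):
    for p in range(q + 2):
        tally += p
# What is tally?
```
Trace:
  tally=0
  tally=0, q=0, p=0
  tally=1, q=0, p=1
  tally=1, q=1, p=0
  tally=2, q=1, p=1
  tally=4, q=1, p=2
  tally=4, q=2, p=0
  tally=5, q=2, p=1
  tally=7, q=2, p=2
  tally=10, q=2, p=3
  tally=10, q=3, p=0
  tally=11, q=3, p=1
  tally=13, q=3, p=2
  tally=16, q=3, p=3
  tally=20, q=3, p=4

Final answer: 20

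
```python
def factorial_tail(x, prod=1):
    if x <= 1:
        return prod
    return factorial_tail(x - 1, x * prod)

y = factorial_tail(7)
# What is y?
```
Call trace:
factorial_tail(x=7, prod=1)
  factorial_tail(x=6, prod=7)
    factorial_tail(x=5, prod=42)
      factorial_tail(x=4, prod=210)
        factorial_tail(x=3, prod=840)
          factorial_tail(x=2, prod=2520)
            factorial_tail(x=1, prod=5040)
            -> return 5040
          -> return 5040
        -> return 5040
      -> return 5040
    -> return 5040
  -> return 5040
-> return 5040

Final answer: 5040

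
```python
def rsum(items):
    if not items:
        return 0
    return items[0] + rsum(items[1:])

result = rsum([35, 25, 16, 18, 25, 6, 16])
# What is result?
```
Call trace:
rsum(items=[35, 25, 16, 18, 25, 6, 16])
  rsum(items=[25, 16, 18, 25, 6, 16])
    rsum(items=[16, 18, 25, 6, 16])
      rsum(items=[18, 25, 6, 16])
        rsum(items=[25, 6, 16])
          rsum(items=[6, 16])
            rsum(items=[16])
              rsum(items=[])
              -> return 0
            -> return 16
          -> return 22
        -> return 47
      -> return 65
    -> return 81
  -> return 106
-> return 141

Final answer: 141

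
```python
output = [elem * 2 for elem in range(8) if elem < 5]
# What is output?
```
Trace:
  elem=0
  elem=1
  elem=2
  elem=3
  elem=4
  elem=5
  elem=6
  elem=7
  output=[0, 2, 4, 6, 8]

Final answer: [0, 2, 4, 6, 8]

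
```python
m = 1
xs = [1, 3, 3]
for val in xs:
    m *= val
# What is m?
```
Trace:
  m=1
  m=1, val=1
  m=3, val=3
  m=9, val=3

Final answer: 9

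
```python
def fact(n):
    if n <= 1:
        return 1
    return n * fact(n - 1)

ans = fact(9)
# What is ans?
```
Call trace:
fact(n=9)
  fact(n=8)
    fact(n=7)
      fact(n=6)
        fact(n=5)
          fact(n=4)
            fact(n=3)
              fact(n=2)
                fact(n=1)
                -> return 1
              -> return 2
            -> return 6
          -> return 24
        -> return 120
      -> return 720
    -> return 5040
  -> return 40320
-> return 362880

Final answer: 362880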